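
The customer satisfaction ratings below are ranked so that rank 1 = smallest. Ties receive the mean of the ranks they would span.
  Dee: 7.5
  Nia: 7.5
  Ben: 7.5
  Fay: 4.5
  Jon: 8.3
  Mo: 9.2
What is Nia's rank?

3

Sorted (ascending): 4.5, 7.5, 7.5, 7.5, 8.3, 9.2
The 3 values of 7.5 occupy positions 2–4 → average rank 3.
Nia has value 7.5 → rank 3.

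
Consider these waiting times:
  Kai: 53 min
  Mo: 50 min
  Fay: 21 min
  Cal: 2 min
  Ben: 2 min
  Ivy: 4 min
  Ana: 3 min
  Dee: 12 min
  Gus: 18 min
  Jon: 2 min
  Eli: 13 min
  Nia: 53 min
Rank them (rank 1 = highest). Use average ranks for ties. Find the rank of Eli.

Sorted (descending): 53, 53, 50, 21, 18, 13, 12, 4, 3, 2, 2, 2
The 2 values of 53 occupy positions 1–2 → average rank (1+2)/2 = 1.5.
The 3 values of 2 occupy positions 10–12 → average rank 11.
Eli has value 13 min → rank 6.

6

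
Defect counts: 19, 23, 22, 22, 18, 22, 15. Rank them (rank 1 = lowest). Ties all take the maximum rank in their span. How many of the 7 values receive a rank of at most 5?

Sorted (ascending): 15, 18, 19, 22, 22, 22, 23
The 3 values of 22 occupy positions 4–6 → each gets rank 6.
Ranks ≤ 5: {1, 2, 3} → 3 values.

3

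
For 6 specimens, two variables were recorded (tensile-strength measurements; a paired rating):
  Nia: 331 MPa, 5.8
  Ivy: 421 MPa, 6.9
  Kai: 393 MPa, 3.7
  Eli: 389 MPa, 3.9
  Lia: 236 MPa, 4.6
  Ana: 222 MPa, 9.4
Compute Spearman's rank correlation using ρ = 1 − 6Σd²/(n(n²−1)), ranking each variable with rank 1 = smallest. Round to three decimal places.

Ranks of variable 1: 3, 6, 5, 4, 2, 1
Ranks of variable 2: 4, 5, 1, 2, 3, 6
d = r₁ − r₂: -1, 1, 4, 2, -1, -5
d²: 1, 1, 16, 4, 1, 25; Σd² = 48
ρ = 1 − 6·48/(6·35) = 1 − 288/210 = -0.371

-0.371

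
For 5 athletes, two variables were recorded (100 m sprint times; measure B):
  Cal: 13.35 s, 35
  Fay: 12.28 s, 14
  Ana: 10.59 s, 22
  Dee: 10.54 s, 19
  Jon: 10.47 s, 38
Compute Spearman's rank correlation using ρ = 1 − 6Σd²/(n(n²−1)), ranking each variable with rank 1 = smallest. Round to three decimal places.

Ranks of variable 1: 5, 4, 3, 2, 1
Ranks of variable 2: 4, 1, 3, 2, 5
d = r₁ − r₂: 1, 3, 0, 0, -4
d²: 1, 9, 0, 0, 16; Σd² = 26
ρ = 1 − 6·26/(5·24) = 1 − 156/120 = -0.300

-0.300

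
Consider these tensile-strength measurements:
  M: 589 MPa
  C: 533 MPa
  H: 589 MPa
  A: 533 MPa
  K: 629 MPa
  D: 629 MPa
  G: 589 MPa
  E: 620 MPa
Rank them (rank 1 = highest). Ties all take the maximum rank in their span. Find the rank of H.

6

Sorted (descending): 629, 629, 620, 589, 589, 589, 533, 533
The 2 values of 629 occupy positions 1–2 → each gets rank 2.
The 3 values of 589 occupy positions 4–6 → each gets rank 6.
The 2 values of 533 occupy positions 7–8 → each gets rank 8.
H has value 589 MPa → rank 6.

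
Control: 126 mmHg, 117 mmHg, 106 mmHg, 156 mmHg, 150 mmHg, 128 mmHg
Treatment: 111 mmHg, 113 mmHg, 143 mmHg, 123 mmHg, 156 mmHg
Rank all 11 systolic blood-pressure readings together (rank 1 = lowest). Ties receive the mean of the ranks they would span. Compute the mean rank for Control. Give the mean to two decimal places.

Sorted (ascending): 106, 111, 113, 117, 123, 126, 128, 143, 150, 156, 156
The 2 values of 156 occupy positions 10–11 → average rank (10+11)/2 = 10.5.
Control values → pooled ranks: 126→6, 117→4, 106→1, 156→10.5, 150→9, 128→7
Mean rank = (6 + 4 + 1 + 10.5 + 9 + 7) / 6 = 6.25

6.25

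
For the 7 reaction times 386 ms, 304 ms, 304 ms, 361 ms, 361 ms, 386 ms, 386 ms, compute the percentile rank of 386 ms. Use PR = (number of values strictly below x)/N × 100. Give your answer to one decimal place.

57.1

N = 7.
Strictly below 386: 4. Equal to 386: 3.
PR = 4/7 × 100 = 57.1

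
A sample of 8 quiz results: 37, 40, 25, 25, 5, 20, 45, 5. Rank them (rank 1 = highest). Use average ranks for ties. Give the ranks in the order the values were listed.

3, 2, 4.5, 4.5, 7.5, 6, 1, 7.5

Sorted (descending): 45, 40, 37, 25, 25, 20, 5, 5
The 2 values of 25 occupy positions 4–5 → average rank (4+5)/2 = 4.5.
The 2 values of 5 occupy positions 7–8 → average rank (7+8)/2 = 7.5.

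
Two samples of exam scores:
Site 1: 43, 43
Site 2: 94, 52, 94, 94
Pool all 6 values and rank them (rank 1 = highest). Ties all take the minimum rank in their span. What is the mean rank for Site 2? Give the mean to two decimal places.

Sorted (descending): 94, 94, 94, 52, 43, 43
The 3 values of 94 occupy positions 1–3 → each gets rank 1.
The 2 values of 43 occupy positions 5–6 → each gets rank 5.
Site 2 values → pooled ranks: 94→1, 52→4, 94→1, 94→1
Mean rank = (1 + 4 + 1 + 1) / 4 = 1.75

1.75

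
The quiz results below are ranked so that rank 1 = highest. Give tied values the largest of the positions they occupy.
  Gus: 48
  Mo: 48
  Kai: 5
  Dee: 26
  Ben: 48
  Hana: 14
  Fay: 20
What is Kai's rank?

7

Sorted (descending): 48, 48, 48, 26, 20, 14, 5
The 3 values of 48 occupy positions 1–3 → each gets rank 3.
Kai has value 5 → rank 7.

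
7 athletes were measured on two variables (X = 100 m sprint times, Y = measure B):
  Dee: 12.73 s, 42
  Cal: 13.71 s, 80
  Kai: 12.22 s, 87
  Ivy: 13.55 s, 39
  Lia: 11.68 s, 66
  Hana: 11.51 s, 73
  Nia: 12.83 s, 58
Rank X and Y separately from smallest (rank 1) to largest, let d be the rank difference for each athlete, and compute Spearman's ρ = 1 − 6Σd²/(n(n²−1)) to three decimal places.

Ranks of variable 1: 4, 7, 3, 6, 2, 1, 5
Ranks of variable 2: 2, 6, 7, 1, 4, 5, 3
d = r₁ − r₂: 2, 1, -4, 5, -2, -4, 2
d²: 4, 1, 16, 25, 4, 16, 4; Σd² = 70
ρ = 1 − 6·70/(7·48) = 1 − 420/336 = -0.250

-0.250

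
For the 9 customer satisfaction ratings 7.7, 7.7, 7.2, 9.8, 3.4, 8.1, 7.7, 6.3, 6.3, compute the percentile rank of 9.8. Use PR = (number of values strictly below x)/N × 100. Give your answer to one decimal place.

N = 9.
Strictly below 9.8: 8. Equal to 9.8: 1.
PR = 8/9 × 100 = 88.9

88.9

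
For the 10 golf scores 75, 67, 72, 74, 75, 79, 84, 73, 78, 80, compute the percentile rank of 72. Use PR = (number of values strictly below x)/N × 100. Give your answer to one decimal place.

N = 10.
Strictly below 72: 1. Equal to 72: 1.
PR = 1/10 × 100 = 10.0

10.0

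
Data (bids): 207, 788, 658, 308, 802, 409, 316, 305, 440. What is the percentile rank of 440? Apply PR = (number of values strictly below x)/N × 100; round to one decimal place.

55.6

N = 9.
Strictly below 440: 5. Equal to 440: 1.
PR = 5/9 × 100 = 55.6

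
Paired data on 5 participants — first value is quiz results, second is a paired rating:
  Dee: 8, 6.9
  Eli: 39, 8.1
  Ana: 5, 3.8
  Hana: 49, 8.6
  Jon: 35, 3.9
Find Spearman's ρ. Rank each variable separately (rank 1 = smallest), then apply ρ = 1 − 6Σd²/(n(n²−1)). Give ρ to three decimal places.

Ranks of variable 1: 2, 4, 1, 5, 3
Ranks of variable 2: 3, 4, 1, 5, 2
d = r₁ − r₂: -1, 0, 0, 0, 1
d²: 1, 0, 0, 0, 1; Σd² = 2
ρ = 1 − 6·2/(5·24) = 1 − 12/120 = 0.900

0.900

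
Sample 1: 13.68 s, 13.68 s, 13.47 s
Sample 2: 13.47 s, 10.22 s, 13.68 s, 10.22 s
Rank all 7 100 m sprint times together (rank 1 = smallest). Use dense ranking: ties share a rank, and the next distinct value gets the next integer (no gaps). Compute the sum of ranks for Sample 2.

7

Sorted (ascending): 10.22, 10.22, 13.47, 13.47, 13.68, 13.68, 13.68
The 2 values of 10.22 share dense rank 1.
The 2 values of 13.47 share dense rank 2.
The 3 values of 13.68 share dense rank 3.
Sample 2 values → pooled ranks: 13.47→2, 10.22→1, 13.68→3, 10.22→1
Rank sum = 2 + 1 + 3 + 1 = 7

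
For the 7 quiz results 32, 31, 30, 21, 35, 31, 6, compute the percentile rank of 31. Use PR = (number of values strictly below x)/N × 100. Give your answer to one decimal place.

N = 7.
Strictly below 31: 3. Equal to 31: 2.
PR = 3/7 × 100 = 42.9

42.9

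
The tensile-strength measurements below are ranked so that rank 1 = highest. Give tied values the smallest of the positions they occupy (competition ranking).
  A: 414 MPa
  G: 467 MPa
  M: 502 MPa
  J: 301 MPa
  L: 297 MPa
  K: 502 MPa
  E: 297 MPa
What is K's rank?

1

Sorted (descending): 502, 502, 467, 414, 301, 297, 297
The 2 values of 502 occupy positions 1–2 → each gets rank 1.
The 2 values of 297 occupy positions 6–7 → each gets rank 6.
K has value 502 MPa → rank 1.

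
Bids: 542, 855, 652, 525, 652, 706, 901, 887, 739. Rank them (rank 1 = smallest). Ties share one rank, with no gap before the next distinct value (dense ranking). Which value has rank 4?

706

Sorted (ascending): 525, 542, 652, 652, 706, 739, 855, 887, 901
The 2 values of 652 share dense rank 3.
Remaining distinct values take the next consecutive integers.
Rank 4 → value 706.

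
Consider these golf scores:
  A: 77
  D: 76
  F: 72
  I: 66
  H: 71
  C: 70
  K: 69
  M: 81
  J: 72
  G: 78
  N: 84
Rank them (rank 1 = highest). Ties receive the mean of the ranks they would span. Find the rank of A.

4

Sorted (descending): 84, 81, 78, 77, 76, 72, 72, 71, 70, 69, 66
The 2 values of 72 occupy positions 6–7 → average rank (6+7)/2 = 6.5.
A has value 77 → rank 4.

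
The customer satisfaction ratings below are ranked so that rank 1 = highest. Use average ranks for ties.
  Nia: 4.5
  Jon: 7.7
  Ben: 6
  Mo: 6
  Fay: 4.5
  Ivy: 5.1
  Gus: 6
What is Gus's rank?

3

Sorted (descending): 7.7, 6, 6, 6, 5.1, 4.5, 4.5
The 3 values of 6 occupy positions 2–4 → average rank 3.
The 2 values of 4.5 occupy positions 6–7 → average rank (6+7)/2 = 6.5.
Gus has value 6 → rank 3.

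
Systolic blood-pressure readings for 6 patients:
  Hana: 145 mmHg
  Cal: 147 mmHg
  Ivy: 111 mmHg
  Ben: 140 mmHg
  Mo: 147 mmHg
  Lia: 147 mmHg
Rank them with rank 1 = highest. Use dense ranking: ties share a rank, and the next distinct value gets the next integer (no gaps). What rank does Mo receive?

Sorted (descending): 147, 147, 147, 145, 140, 111
The 3 values of 147 share dense rank 1.
Remaining distinct values take the next consecutive integers.
Mo has value 147 mmHg → rank 1.

1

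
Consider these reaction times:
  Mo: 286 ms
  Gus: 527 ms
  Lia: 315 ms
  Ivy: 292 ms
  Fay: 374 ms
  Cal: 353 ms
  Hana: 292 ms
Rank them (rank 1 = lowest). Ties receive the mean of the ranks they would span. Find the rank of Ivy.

Sorted (ascending): 286, 292, 292, 315, 353, 374, 527
The 2 values of 292 occupy positions 2–3 → average rank (2+3)/2 = 2.5.
Ivy has value 292 ms → rank 2.5.

2.5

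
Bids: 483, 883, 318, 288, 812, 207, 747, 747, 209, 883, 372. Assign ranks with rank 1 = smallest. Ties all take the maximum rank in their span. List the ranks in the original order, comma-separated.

Sorted (ascending): 207, 209, 288, 318, 372, 483, 747, 747, 812, 883, 883
The 2 values of 747 occupy positions 7–8 → each gets rank 8.
The 2 values of 883 occupy positions 10–11 → each gets rank 11.

6, 11, 4, 3, 9, 1, 8, 8, 2, 11, 5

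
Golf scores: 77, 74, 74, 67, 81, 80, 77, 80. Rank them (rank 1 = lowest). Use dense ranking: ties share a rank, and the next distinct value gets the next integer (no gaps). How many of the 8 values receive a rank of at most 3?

Sorted (ascending): 67, 74, 74, 77, 77, 80, 80, 81
The 2 values of 74 share dense rank 2.
The 2 values of 77 share dense rank 3.
The 2 values of 80 share dense rank 4.
Remaining distinct values take the next consecutive integers.
Ranks ≤ 3: {1, 2, 2, 3, 3} → 5 values.

5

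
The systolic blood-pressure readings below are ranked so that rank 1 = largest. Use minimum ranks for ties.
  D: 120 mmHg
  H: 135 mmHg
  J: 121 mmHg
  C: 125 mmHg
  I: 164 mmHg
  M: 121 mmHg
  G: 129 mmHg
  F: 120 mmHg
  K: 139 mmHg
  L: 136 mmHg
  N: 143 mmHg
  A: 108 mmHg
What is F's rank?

Sorted (descending): 164, 143, 139, 136, 135, 129, 125, 121, 121, 120, 120, 108
The 2 values of 121 occupy positions 8–9 → each gets rank 8.
The 2 values of 120 occupy positions 10–11 → each gets rank 10.
F has value 120 mmHg → rank 10.

10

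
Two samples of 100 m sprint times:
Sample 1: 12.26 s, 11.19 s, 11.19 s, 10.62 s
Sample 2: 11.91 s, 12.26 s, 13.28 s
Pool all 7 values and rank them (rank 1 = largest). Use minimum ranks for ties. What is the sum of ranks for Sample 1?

Sorted (descending): 13.28, 12.26, 12.26, 11.91, 11.19, 11.19, 10.62
The 2 values of 12.26 occupy positions 2–3 → each gets rank 2.
The 2 values of 11.19 occupy positions 5–6 → each gets rank 5.
Sample 1 values → pooled ranks: 12.26→2, 11.19→5, 11.19→5, 10.62→7
Rank sum = 2 + 5 + 5 + 7 = 19

19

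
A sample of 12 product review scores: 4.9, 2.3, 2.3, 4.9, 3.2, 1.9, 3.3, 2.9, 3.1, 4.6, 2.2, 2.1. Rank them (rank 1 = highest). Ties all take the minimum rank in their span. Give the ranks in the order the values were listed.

1, 8, 8, 1, 5, 12, 4, 7, 6, 3, 10, 11

Sorted (descending): 4.9, 4.9, 4.6, 3.3, 3.2, 3.1, 2.9, 2.3, 2.3, 2.2, 2.1, 1.9
The 2 values of 4.9 occupy positions 1–2 → each gets rank 1.
The 2 values of 2.3 occupy positions 8–9 → each gets rank 8.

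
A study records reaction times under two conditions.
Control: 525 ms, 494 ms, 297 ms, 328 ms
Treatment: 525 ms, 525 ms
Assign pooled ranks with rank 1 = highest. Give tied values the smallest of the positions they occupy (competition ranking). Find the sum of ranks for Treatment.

Sorted (descending): 525, 525, 525, 494, 328, 297
The 3 values of 525 occupy positions 1–3 → each gets rank 1.
Treatment values → pooled ranks: 525→1, 525→1
Rank sum = 1 + 1 = 2

2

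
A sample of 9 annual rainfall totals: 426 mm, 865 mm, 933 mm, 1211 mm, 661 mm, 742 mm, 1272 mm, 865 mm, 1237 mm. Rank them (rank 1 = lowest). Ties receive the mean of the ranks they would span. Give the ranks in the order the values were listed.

1, 4.5, 6, 7, 2, 3, 9, 4.5, 8

Sorted (ascending): 426, 661, 742, 865, 865, 933, 1211, 1237, 1272
The 2 values of 865 occupy positions 4–5 → average rank (4+5)/2 = 4.5.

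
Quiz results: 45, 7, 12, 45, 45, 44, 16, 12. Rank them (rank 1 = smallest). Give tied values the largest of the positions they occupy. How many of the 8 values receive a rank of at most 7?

5

Sorted (ascending): 7, 12, 12, 16, 44, 45, 45, 45
The 2 values of 12 occupy positions 2–3 → each gets rank 3.
The 3 values of 45 occupy positions 6–8 → each gets rank 8.
Ranks ≤ 7: {1, 3, 3, 4, 5} → 5 values.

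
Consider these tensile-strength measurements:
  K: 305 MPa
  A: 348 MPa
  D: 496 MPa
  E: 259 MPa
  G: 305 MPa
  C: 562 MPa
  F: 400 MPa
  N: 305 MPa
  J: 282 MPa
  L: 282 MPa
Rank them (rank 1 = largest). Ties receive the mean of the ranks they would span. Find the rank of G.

6

Sorted (descending): 562, 496, 400, 348, 305, 305, 305, 282, 282, 259
The 3 values of 305 occupy positions 5–7 → average rank 6.
The 2 values of 282 occupy positions 8–9 → average rank (8+9)/2 = 8.5.
G has value 305 MPa → rank 6.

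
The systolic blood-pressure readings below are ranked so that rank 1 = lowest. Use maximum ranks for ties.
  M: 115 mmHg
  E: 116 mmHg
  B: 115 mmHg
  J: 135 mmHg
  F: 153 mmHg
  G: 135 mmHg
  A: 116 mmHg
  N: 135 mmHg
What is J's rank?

Sorted (ascending): 115, 115, 116, 116, 135, 135, 135, 153
The 2 values of 115 occupy positions 1–2 → each gets rank 2.
The 2 values of 116 occupy positions 3–4 → each gets rank 4.
The 3 values of 135 occupy positions 5–7 → each gets rank 7.
J has value 135 mmHg → rank 7.

7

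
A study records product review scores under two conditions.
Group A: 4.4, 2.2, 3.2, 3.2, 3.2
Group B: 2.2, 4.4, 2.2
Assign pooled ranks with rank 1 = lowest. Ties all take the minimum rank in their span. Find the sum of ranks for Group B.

Sorted (ascending): 2.2, 2.2, 2.2, 3.2, 3.2, 3.2, 4.4, 4.4
The 3 values of 2.2 occupy positions 1–3 → each gets rank 1.
The 3 values of 3.2 occupy positions 4–6 → each gets rank 4.
The 2 values of 4.4 occupy positions 7–8 → each gets rank 7.
Group B values → pooled ranks: 2.2→1, 4.4→7, 2.2→1
Rank sum = 1 + 7 + 1 = 9

9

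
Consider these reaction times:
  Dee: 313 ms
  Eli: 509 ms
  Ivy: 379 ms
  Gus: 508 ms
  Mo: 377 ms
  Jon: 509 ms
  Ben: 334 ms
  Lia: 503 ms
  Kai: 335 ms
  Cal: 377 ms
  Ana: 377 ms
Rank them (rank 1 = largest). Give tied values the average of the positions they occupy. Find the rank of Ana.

7

Sorted (descending): 509, 509, 508, 503, 379, 377, 377, 377, 335, 334, 313
The 2 values of 509 occupy positions 1–2 → average rank (1+2)/2 = 1.5.
The 3 values of 377 occupy positions 6–8 → average rank 7.
Ana has value 377 ms → rank 7.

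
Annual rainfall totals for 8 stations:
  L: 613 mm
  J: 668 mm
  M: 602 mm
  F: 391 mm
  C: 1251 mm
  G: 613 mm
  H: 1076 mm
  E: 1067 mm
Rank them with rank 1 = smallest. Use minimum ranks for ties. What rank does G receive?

Sorted (ascending): 391, 602, 613, 613, 668, 1067, 1076, 1251
The 2 values of 613 occupy positions 3–4 → each gets rank 3.
G has value 613 mm → rank 3.

3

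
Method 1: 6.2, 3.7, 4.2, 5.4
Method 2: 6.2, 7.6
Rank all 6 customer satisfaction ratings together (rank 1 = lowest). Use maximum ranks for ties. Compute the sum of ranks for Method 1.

Sorted (ascending): 3.7, 4.2, 5.4, 6.2, 6.2, 7.6
The 2 values of 6.2 occupy positions 4–5 → each gets rank 5.
Method 1 values → pooled ranks: 6.2→5, 3.7→1, 4.2→2, 5.4→3
Rank sum = 5 + 1 + 2 + 3 = 11

11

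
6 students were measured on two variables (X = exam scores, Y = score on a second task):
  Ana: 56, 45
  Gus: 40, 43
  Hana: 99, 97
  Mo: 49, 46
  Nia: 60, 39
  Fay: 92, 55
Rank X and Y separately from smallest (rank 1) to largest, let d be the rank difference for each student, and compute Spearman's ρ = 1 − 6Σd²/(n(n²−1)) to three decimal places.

0.600

Ranks of variable 1: 3, 1, 6, 2, 4, 5
Ranks of variable 2: 3, 2, 6, 4, 1, 5
d = r₁ − r₂: 0, -1, 0, -2, 3, 0
d²: 0, 1, 0, 4, 9, 0; Σd² = 14
ρ = 1 − 6·14/(6·35) = 1 − 84/210 = 0.600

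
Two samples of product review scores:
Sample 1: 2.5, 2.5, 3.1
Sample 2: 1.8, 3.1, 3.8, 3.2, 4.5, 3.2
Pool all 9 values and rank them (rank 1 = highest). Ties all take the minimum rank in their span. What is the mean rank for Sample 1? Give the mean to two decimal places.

6.33

Sorted (descending): 4.5, 3.8, 3.2, 3.2, 3.1, 3.1, 2.5, 2.5, 1.8
The 2 values of 3.2 occupy positions 3–4 → each gets rank 3.
The 2 values of 3.1 occupy positions 5–6 → each gets rank 5.
The 2 values of 2.5 occupy positions 7–8 → each gets rank 7.
Sample 1 values → pooled ranks: 2.5→7, 2.5→7, 3.1→5
Mean rank = (7 + 7 + 5) / 3 = 6.33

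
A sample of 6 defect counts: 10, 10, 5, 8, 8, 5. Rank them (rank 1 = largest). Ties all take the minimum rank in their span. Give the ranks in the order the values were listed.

1, 1, 5, 3, 3, 5

Sorted (descending): 10, 10, 8, 8, 5, 5
The 2 values of 10 occupy positions 1–2 → each gets rank 1.
The 2 values of 8 occupy positions 3–4 → each gets rank 3.
The 2 values of 5 occupy positions 5–6 → each gets rank 5.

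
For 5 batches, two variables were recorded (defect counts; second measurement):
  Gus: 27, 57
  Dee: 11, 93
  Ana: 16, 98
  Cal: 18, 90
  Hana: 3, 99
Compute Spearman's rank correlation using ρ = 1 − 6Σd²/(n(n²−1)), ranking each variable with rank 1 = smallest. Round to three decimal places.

-0.900

Ranks of variable 1: 5, 2, 3, 4, 1
Ranks of variable 2: 1, 3, 4, 2, 5
d = r₁ − r₂: 4, -1, -1, 2, -4
d²: 16, 1, 1, 4, 16; Σd² = 38
ρ = 1 − 6·38/(5·24) = 1 − 228/120 = -0.900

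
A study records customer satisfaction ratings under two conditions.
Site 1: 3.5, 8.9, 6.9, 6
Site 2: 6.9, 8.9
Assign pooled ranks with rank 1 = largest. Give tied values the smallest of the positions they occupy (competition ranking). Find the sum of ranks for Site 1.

15

Sorted (descending): 8.9, 8.9, 6.9, 6.9, 6, 3.5
The 2 values of 8.9 occupy positions 1–2 → each gets rank 1.
The 2 values of 6.9 occupy positions 3–4 → each gets rank 3.
Site 1 values → pooled ranks: 3.5→6, 8.9→1, 6.9→3, 6→5
Rank sum = 6 + 1 + 3 + 5 = 15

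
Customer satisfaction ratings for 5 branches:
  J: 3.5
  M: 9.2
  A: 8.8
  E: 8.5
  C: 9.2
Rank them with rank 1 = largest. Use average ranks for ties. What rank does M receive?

1.5

Sorted (descending): 9.2, 9.2, 8.8, 8.5, 3.5
The 2 values of 9.2 occupy positions 1–2 → average rank (1+2)/2 = 1.5.
M has value 9.2 → rank 1.5.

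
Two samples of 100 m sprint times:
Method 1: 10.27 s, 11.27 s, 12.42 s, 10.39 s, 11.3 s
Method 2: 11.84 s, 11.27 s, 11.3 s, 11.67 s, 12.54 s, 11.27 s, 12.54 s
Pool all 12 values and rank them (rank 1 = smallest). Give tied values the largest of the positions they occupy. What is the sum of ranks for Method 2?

58

Sorted (ascending): 10.27, 10.39, 11.27, 11.27, 11.27, 11.3, 11.3, 11.67, 11.84, 12.42, 12.54, 12.54
The 3 values of 11.27 occupy positions 3–5 → each gets rank 5.
The 2 values of 11.3 occupy positions 6–7 → each gets rank 7.
The 2 values of 12.54 occupy positions 11–12 → each gets rank 12.
Method 2 values → pooled ranks: 11.84→9, 11.27→5, 11.3→7, 11.67→8, 12.54→12, 11.27→5, 12.54→12
Rank sum = 9 + 5 + 7 + 8 + 12 + 5 + 12 = 58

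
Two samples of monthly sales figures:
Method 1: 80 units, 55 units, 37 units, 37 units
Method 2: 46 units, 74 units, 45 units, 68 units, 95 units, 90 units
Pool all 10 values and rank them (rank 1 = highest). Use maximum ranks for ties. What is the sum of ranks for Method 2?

Sorted (descending): 95, 90, 80, 74, 68, 55, 46, 45, 37, 37
The 2 values of 37 occupy positions 9–10 → each gets rank 10.
Method 2 values → pooled ranks: 46→7, 74→4, 45→8, 68→5, 95→1, 90→2
Rank sum = 7 + 4 + 8 + 5 + 1 + 2 = 27

27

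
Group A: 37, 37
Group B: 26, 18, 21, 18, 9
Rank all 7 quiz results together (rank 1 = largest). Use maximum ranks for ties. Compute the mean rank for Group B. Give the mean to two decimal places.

Sorted (descending): 37, 37, 26, 21, 18, 18, 9
The 2 values of 37 occupy positions 1–2 → each gets rank 2.
The 2 values of 18 occupy positions 5–6 → each gets rank 6.
Group B values → pooled ranks: 26→3, 18→6, 21→4, 18→6, 9→7
Mean rank = (3 + 6 + 4 + 6 + 7) / 5 = 5.20

5.20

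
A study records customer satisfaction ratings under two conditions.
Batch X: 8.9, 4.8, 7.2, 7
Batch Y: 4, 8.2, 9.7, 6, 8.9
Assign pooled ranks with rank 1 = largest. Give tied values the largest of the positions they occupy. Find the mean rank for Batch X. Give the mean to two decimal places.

5.50

Sorted (descending): 9.7, 8.9, 8.9, 8.2, 7.2, 7, 6, 4.8, 4
The 2 values of 8.9 occupy positions 2–3 → each gets rank 3.
Batch X values → pooled ranks: 8.9→3, 4.8→8, 7.2→5, 7→6
Mean rank = (3 + 8 + 5 + 6) / 4 = 5.50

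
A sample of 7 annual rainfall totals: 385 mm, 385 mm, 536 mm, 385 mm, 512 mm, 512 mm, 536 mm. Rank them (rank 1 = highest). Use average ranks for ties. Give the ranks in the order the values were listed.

6, 6, 1.5, 6, 3.5, 3.5, 1.5

Sorted (descending): 536, 536, 512, 512, 385, 385, 385
The 2 values of 536 occupy positions 1–2 → average rank (1+2)/2 = 1.5.
The 2 values of 512 occupy positions 3–4 → average rank (3+4)/2 = 3.5.
The 3 values of 385 occupy positions 5–7 → average rank 6.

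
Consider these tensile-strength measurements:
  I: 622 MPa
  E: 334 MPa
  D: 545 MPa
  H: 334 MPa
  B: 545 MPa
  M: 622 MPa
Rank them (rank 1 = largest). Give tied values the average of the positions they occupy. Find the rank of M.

Sorted (descending): 622, 622, 545, 545, 334, 334
The 2 values of 622 occupy positions 1–2 → average rank (1+2)/2 = 1.5.
The 2 values of 545 occupy positions 3–4 → average rank (3+4)/2 = 3.5.
The 2 values of 334 occupy positions 5–6 → average rank (5+6)/2 = 5.5.
M has value 622 MPa → rank 1.5.

1.5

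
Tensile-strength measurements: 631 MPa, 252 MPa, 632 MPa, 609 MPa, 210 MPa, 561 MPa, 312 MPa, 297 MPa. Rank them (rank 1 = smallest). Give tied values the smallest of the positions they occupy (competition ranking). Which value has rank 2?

Sorted (ascending): 210, 252, 297, 312, 561, 609, 631, 632
No ties — each value takes its position as its rank.
Rank 2 → value 252.

252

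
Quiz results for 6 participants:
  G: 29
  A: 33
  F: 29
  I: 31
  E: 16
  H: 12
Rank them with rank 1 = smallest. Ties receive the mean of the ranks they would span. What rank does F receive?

3.5

Sorted (ascending): 12, 16, 29, 29, 31, 33
The 2 values of 29 occupy positions 3–4 → average rank (3+4)/2 = 3.5.
F has value 29 → rank 3.5.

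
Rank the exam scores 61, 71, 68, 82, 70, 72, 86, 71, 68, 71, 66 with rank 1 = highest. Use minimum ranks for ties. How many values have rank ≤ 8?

Sorted (descending): 86, 82, 72, 71, 71, 71, 70, 68, 68, 66, 61
The 3 values of 71 occupy positions 4–6 → each gets rank 4.
The 2 values of 68 occupy positions 8–9 → each gets rank 8.
Ranks ≤ 8: {1, 2, 3, 4, 4, 4, 7, 8, 8} → 9 values.

9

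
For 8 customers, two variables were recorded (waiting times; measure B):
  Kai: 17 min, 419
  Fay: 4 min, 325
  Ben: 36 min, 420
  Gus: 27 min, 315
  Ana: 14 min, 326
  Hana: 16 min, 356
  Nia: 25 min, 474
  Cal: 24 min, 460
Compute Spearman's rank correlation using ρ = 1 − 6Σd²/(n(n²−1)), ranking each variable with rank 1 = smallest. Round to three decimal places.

0.381

Ranks of variable 1: 4, 1, 8, 7, 2, 3, 6, 5
Ranks of variable 2: 5, 2, 6, 1, 3, 4, 8, 7
d = r₁ − r₂: -1, -1, 2, 6, -1, -1, -2, -2
d²: 1, 1, 4, 36, 1, 1, 4, 4; Σd² = 52
ρ = 1 − 6·52/(8·63) = 1 − 312/504 = 0.381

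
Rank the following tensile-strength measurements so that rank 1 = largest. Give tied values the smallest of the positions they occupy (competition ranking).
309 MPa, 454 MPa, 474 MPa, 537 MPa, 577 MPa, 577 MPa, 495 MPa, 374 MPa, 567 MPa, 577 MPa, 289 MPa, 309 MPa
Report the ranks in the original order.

10, 8, 7, 5, 1, 1, 6, 9, 4, 1, 12, 10

Sorted (descending): 577, 577, 577, 567, 537, 495, 474, 454, 374, 309, 309, 289
The 3 values of 577 occupy positions 1–3 → each gets rank 1.
The 2 values of 309 occupy positions 10–11 → each gets rank 10.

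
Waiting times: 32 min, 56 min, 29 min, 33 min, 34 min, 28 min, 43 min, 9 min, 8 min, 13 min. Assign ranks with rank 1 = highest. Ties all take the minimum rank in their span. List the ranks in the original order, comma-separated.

5, 1, 6, 4, 3, 7, 2, 9, 10, 8

Sorted (descending): 56, 43, 34, 33, 32, 29, 28, 13, 9, 8
No ties — each value takes its position as its rank.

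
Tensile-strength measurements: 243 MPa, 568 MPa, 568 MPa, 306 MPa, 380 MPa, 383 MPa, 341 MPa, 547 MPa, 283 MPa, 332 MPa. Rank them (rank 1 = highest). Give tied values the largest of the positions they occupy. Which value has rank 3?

Sorted (descending): 568, 568, 547, 383, 380, 341, 332, 306, 283, 243
The 2 values of 568 occupy positions 1–2 → each gets rank 2.
Rank 3 → value 547.

547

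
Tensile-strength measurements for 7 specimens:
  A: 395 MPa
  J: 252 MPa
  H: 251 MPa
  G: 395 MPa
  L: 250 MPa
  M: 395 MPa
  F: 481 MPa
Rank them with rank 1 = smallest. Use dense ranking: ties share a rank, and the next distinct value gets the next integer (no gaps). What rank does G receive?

4

Sorted (ascending): 250, 251, 252, 395, 395, 395, 481
The 3 values of 395 share dense rank 4.
Remaining distinct values take the next consecutive integers.
G has value 395 MPa → rank 4.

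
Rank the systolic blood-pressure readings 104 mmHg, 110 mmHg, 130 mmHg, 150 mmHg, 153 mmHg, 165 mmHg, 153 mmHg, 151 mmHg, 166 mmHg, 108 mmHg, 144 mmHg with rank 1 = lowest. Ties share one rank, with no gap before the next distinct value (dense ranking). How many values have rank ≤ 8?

Sorted (ascending): 104, 108, 110, 130, 144, 150, 151, 153, 153, 165, 166
The 2 values of 153 share dense rank 8.
Remaining distinct values take the next consecutive integers.
Ranks ≤ 8: {1, 2, 3, 4, 5, 6, 7, 8, 8} → 9 values.

9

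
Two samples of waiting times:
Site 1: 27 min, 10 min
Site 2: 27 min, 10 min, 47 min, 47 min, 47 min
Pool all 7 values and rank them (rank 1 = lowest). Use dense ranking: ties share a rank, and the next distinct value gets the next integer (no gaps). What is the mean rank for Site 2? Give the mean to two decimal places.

2.40

Sorted (ascending): 10, 10, 27, 27, 47, 47, 47
The 2 values of 10 share dense rank 1.
The 2 values of 27 share dense rank 2.
The 3 values of 47 share dense rank 3.
Site 2 values → pooled ranks: 27→2, 10→1, 47→3, 47→3, 47→3
Mean rank = (2 + 1 + 3 + 3 + 3) / 5 = 2.40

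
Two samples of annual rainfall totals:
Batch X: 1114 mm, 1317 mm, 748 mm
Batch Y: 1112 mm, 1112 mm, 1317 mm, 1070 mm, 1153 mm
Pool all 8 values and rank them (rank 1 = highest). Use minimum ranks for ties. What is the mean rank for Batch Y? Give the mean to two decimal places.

4.20

Sorted (descending): 1317, 1317, 1153, 1114, 1112, 1112, 1070, 748
The 2 values of 1317 occupy positions 1–2 → each gets rank 1.
The 2 values of 1112 occupy positions 5–6 → each gets rank 5.
Batch Y values → pooled ranks: 1112→5, 1112→5, 1317→1, 1070→7, 1153→3
Mean rank = (5 + 5 + 1 + 7 + 3) / 5 = 4.20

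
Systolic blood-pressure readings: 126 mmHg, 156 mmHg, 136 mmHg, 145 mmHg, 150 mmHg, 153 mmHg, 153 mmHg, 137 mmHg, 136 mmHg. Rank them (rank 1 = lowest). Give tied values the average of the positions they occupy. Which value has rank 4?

137

Sorted (ascending): 126, 136, 136, 137, 145, 150, 153, 153, 156
The 2 values of 136 occupy positions 2–3 → average rank (2+3)/2 = 2.5.
The 2 values of 153 occupy positions 7–8 → average rank (7+8)/2 = 7.5.
Rank 4 → value 137.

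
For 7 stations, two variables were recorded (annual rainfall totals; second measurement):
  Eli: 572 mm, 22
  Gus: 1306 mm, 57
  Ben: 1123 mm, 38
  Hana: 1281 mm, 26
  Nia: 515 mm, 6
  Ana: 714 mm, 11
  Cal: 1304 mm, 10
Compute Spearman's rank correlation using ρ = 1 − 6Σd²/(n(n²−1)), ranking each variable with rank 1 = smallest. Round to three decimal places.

0.571

Ranks of variable 1: 2, 7, 4, 5, 1, 3, 6
Ranks of variable 2: 4, 7, 6, 5, 1, 3, 2
d = r₁ − r₂: -2, 0, -2, 0, 0, 0, 4
d²: 4, 0, 4, 0, 0, 0, 16; Σd² = 24
ρ = 1 − 6·24/(7·48) = 1 − 144/336 = 0.571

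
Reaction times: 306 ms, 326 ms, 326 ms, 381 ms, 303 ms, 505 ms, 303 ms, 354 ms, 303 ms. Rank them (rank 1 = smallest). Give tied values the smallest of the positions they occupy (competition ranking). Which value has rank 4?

306

Sorted (ascending): 303, 303, 303, 306, 326, 326, 354, 381, 505
The 3 values of 303 occupy positions 1–3 → each gets rank 1.
The 2 values of 326 occupy positions 5–6 → each gets rank 5.
Rank 4 → value 306.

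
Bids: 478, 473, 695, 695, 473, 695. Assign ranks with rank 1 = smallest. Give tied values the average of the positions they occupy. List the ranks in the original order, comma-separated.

3, 1.5, 5, 5, 1.5, 5

Sorted (ascending): 473, 473, 478, 695, 695, 695
The 2 values of 473 occupy positions 1–2 → average rank (1+2)/2 = 1.5.
The 3 values of 695 occupy positions 4–6 → average rank 5.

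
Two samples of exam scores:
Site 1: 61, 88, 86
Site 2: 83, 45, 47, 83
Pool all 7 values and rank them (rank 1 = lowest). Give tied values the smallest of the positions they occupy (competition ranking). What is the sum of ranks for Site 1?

Sorted (ascending): 45, 47, 61, 83, 83, 86, 88
The 2 values of 83 occupy positions 4–5 → each gets rank 4.
Site 1 values → pooled ranks: 61→3, 88→7, 86→6
Rank sum = 3 + 7 + 6 = 16

16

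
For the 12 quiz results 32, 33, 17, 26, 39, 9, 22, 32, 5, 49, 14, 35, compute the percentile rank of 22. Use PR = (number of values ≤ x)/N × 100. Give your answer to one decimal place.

41.7

N = 12.
Strictly below 22: 4. Equal to 22: 1.
PR = 5/12 × 100 = 41.7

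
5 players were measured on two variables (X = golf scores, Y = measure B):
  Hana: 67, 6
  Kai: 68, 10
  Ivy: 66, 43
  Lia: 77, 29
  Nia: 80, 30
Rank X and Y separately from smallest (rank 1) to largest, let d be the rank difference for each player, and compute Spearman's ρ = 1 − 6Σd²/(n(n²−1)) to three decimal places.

0.000

Ranks of variable 1: 2, 3, 1, 4, 5
Ranks of variable 2: 1, 2, 5, 3, 4
d = r₁ − r₂: 1, 1, -4, 1, 1
d²: 1, 1, 16, 1, 1; Σd² = 20
ρ = 1 − 6·20/(5·24) = 1 − 120/120 = 0.000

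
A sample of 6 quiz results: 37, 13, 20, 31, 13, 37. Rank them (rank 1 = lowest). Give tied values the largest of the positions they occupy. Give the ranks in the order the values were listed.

6, 2, 3, 4, 2, 6

Sorted (ascending): 13, 13, 20, 31, 37, 37
The 2 values of 13 occupy positions 1–2 → each gets rank 2.
The 2 values of 37 occupy positions 5–6 → each gets rank 6.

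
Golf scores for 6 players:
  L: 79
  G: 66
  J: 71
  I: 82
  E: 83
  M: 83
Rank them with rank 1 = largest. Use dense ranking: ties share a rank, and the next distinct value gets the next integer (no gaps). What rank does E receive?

Sorted (descending): 83, 83, 82, 79, 71, 66
The 2 values of 83 share dense rank 1.
Remaining distinct values take the next consecutive integers.
E has value 83 → rank 1.

1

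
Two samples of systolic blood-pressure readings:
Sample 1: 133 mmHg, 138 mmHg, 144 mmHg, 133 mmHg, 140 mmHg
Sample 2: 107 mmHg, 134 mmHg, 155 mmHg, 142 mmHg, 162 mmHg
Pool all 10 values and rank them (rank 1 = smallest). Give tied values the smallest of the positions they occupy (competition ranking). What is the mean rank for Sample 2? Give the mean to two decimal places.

6.20

Sorted (ascending): 107, 133, 133, 134, 138, 140, 142, 144, 155, 162
The 2 values of 133 occupy positions 2–3 → each gets rank 2.
Sample 2 values → pooled ranks: 107→1, 134→4, 155→9, 142→7, 162→10
Mean rank = (1 + 4 + 9 + 7 + 10) / 5 = 6.20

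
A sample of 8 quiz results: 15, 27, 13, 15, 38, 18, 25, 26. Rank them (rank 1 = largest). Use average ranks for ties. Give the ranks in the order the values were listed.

6.5, 2, 8, 6.5, 1, 5, 4, 3

Sorted (descending): 38, 27, 26, 25, 18, 15, 15, 13
The 2 values of 15 occupy positions 6–7 → average rank (6+7)/2 = 6.5.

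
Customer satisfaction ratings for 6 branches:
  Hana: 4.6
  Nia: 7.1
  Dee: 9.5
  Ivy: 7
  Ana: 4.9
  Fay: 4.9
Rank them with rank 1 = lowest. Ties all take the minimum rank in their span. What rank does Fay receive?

2

Sorted (ascending): 4.6, 4.9, 4.9, 7, 7.1, 9.5
The 2 values of 4.9 occupy positions 2–3 → each gets rank 2.
Fay has value 4.9 → rank 2.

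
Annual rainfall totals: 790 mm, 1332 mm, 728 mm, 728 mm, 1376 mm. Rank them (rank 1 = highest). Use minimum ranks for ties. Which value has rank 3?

Sorted (descending): 1376, 1332, 790, 728, 728
The 2 values of 728 occupy positions 4–5 → each gets rank 4.
Rank 3 → value 790.

790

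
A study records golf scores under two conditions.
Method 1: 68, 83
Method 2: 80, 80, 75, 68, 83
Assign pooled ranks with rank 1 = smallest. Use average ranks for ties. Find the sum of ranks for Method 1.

8

Sorted (ascending): 68, 68, 75, 80, 80, 83, 83
The 2 values of 68 occupy positions 1–2 → average rank (1+2)/2 = 1.5.
The 2 values of 80 occupy positions 4–5 → average rank (4+5)/2 = 4.5.
The 2 values of 83 occupy positions 6–7 → average rank (6+7)/2 = 6.5.
Method 1 values → pooled ranks: 68→1.5, 83→6.5
Rank sum = 1.5 + 6.5 = 8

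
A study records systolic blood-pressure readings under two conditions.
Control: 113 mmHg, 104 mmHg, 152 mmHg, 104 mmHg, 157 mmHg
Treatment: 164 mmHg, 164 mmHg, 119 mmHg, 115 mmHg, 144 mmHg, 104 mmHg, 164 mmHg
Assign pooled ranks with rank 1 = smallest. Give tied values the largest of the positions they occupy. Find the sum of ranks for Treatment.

57

Sorted (ascending): 104, 104, 104, 113, 115, 119, 144, 152, 157, 164, 164, 164
The 3 values of 104 occupy positions 1–3 → each gets rank 3.
The 3 values of 164 occupy positions 10–12 → each gets rank 12.
Treatment values → pooled ranks: 164→12, 164→12, 119→6, 115→5, 144→7, 104→3, 164→12
Rank sum = 12 + 12 + 6 + 5 + 7 + 3 + 12 = 57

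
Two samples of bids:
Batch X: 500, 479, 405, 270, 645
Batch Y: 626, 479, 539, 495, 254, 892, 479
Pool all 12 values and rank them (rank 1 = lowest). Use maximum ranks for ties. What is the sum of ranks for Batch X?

30

Sorted (ascending): 254, 270, 405, 479, 479, 479, 495, 500, 539, 626, 645, 892
The 3 values of 479 occupy positions 4–6 → each gets rank 6.
Batch X values → pooled ranks: 500→8, 479→6, 405→3, 270→2, 645→11
Rank sum = 8 + 6 + 3 + 2 + 11 = 30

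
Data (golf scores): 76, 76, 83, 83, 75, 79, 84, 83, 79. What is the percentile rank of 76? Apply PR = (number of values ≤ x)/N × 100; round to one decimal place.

N = 9.
Strictly below 76: 1. Equal to 76: 2.
PR = 3/9 × 100 = 33.3

33.3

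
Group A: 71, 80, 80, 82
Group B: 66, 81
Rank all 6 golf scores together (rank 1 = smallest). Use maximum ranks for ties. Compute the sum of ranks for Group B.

6

Sorted (ascending): 66, 71, 80, 80, 81, 82
The 2 values of 80 occupy positions 3–4 → each gets rank 4.
Group B values → pooled ranks: 66→1, 81→5
Rank sum = 1 + 5 = 6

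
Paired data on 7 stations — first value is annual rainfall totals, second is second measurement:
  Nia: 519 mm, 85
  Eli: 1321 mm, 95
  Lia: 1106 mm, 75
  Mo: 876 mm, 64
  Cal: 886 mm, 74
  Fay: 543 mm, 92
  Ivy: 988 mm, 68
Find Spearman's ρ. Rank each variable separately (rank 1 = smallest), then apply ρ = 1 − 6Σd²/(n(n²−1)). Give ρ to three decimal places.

0.107

Ranks of variable 1: 1, 7, 6, 3, 4, 2, 5
Ranks of variable 2: 5, 7, 4, 1, 3, 6, 2
d = r₁ − r₂: -4, 0, 2, 2, 1, -4, 3
d²: 16, 0, 4, 4, 1, 16, 9; Σd² = 50
ρ = 1 − 6·50/(7·48) = 1 − 300/336 = 0.107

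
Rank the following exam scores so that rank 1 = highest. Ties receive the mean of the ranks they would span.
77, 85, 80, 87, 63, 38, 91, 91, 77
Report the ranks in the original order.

6.5, 4, 5, 3, 8, 9, 1.5, 1.5, 6.5

Sorted (descending): 91, 91, 87, 85, 80, 77, 77, 63, 38
The 2 values of 91 occupy positions 1–2 → average rank (1+2)/2 = 1.5.
The 2 values of 77 occupy positions 6–7 → average rank (6+7)/2 = 6.5.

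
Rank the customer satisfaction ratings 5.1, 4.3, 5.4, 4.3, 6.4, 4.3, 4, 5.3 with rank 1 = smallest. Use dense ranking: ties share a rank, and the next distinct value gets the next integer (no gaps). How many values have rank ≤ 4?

Sorted (ascending): 4, 4.3, 4.3, 4.3, 5.1, 5.3, 5.4, 6.4
The 3 values of 4.3 share dense rank 2.
Remaining distinct values take the next consecutive integers.
Ranks ≤ 4: {1, 2, 2, 2, 3, 4} → 6 values.

6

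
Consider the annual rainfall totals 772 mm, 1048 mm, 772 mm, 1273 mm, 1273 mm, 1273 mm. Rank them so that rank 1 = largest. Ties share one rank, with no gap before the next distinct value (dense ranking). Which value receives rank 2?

Sorted (descending): 1273, 1273, 1273, 1048, 772, 772
The 3 values of 1273 share dense rank 1.
The 2 values of 772 share dense rank 3.
Remaining distinct values take the next consecutive integers.
Rank 2 → value 1048.

1048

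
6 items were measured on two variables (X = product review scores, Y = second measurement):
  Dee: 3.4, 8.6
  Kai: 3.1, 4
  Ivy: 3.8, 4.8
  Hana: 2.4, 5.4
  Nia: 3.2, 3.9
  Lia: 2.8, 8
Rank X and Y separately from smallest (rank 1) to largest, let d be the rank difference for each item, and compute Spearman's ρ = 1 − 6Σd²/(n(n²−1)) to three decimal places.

Ranks of variable 1: 5, 3, 6, 1, 4, 2
Ranks of variable 2: 6, 2, 3, 4, 1, 5
d = r₁ − r₂: -1, 1, 3, -3, 3, -3
d²: 1, 1, 9, 9, 9, 9; Σd² = 38
ρ = 1 − 6·38/(6·35) = 1 − 228/210 = -0.086

-0.086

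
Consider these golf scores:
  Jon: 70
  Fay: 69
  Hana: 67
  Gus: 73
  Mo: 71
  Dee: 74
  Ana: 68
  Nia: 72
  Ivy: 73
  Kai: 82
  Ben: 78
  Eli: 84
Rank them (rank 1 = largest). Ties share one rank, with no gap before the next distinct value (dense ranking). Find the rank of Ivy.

Sorted (descending): 84, 82, 78, 74, 73, 73, 72, 71, 70, 69, 68, 67
The 2 values of 73 share dense rank 5.
Remaining distinct values take the next consecutive integers.
Ivy has value 73 → rank 5.

5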